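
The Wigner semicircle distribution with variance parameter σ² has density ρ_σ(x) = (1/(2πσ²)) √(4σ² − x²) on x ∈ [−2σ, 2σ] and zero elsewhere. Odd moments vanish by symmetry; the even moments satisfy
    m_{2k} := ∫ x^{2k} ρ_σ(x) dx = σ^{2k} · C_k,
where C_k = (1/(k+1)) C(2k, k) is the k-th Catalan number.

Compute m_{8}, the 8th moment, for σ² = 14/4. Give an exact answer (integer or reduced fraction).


By the scaled semicircle moment identity, m_{2k} = σ^{2k} · C_k with k = 4.
C_4 = (1/(k+1)) · C(2k, k) = (1/5) · C(8, 4) = (1/5) · 70 = 14.
σ^{2k} = (σ²)^k = (14/4)^4 = 2401/16.

Therefore m_{8} = σ^{8} · C_4 = (2401/16) · 14 = 16807/8.


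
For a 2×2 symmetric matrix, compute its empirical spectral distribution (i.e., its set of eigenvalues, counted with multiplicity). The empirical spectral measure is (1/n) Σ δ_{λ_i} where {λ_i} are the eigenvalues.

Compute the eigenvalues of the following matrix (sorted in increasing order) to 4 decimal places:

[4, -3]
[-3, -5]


Since M is real symmetric, both eigenvalues are real; they are the roots of det(λI − M) = λ² − (tr M) λ + det M.
tr M = 4 + (-5) = -1.
det M = 4·(-5) − (-3)² = -20 − 9 = -29.
Characteristic polynomial: λ² + λ − 29 = 0.
Discriminant Δ = (tr M)² − 4·det M = 1 − (-116) = 117; √Δ = 10.816654.
λ = (tr M ± √Δ)/2 = (-1 ± 10.816654)/2, giving (tr M − √Δ)/2 = -5.9083 and (tr M + √Δ)/2 = 4.9083.

Eigenvalues sorted in increasing order: [-5.9083, 4.9083].


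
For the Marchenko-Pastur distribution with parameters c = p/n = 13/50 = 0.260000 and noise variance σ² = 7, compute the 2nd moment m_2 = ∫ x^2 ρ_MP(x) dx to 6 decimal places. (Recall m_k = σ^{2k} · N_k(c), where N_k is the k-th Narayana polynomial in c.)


E[X²] = σ⁴ (1 + c) (second MP moment). With σ² = 7 (so σ⁴ = 49) and c = 13/50 = 0.260000: E[X²] = 49 · (1 + 0.260000) = 49 · 1.260000.

So E[X^2] = 61.740000.


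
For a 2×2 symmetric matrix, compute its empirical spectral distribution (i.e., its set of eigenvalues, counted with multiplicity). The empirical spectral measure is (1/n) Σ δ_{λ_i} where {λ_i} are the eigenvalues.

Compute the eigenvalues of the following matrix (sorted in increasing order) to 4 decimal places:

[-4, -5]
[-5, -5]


Since M is real symmetric, both eigenvalues are real; they are the roots of det(λI − M) = λ² − (tr M) λ + det M.
tr M = -4 + (-5) = -9.
det M = (-4)·(-5) − (-5)² = 20 − 25 = -5.
Characteristic polynomial: λ² + 9λ − 5 = 0.
Discriminant Δ = (tr M)² − 4·det M = 81 − (-20) = 101; √Δ = 10.049876.
λ = (tr M ± √Δ)/2 = (-9 ± 10.049876)/2, giving (tr M − √Δ)/2 = -9.5249 and (tr M + √Δ)/2 = 0.5249.

Eigenvalues sorted in increasing order: [-9.5249, 0.5249].


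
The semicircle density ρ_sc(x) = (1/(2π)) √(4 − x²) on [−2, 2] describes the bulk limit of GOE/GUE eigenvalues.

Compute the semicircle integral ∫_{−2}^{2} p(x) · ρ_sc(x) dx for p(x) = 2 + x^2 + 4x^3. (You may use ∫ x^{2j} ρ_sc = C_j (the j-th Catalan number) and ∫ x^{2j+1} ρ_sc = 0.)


Write p(x) = Σ a_i x^i, split into monomials and integrate each against ρ_sc separately.
Using ∫ x^{2j} ρ_sc = C_j = (1/(j+1)) C(2j, j) (Catalan numbers) and ∫ x^{2j+1} ρ_sc = 0 (odd monomials vanish by symmetry):
  i = 0 (even): a_0 · C_{0} = 2 · 1 = 2
  i = 2 (even): a_2 · C_{1} = 1 · 1 = 1
  i = 3 (odd): ∫ x^3 ρ_sc = 0 (vanishes)

Summing the contributions: ∫_{−2}^{2} p(x) ρ_sc(x) dx = 2 + 1 = 3.


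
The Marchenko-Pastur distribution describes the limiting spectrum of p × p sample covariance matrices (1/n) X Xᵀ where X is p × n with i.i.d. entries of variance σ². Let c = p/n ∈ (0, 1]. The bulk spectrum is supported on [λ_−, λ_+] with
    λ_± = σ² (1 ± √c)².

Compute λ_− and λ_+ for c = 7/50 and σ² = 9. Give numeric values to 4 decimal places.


c = 7/50 = 0.140000; √c = 0.374166.
λ_− = σ² (1 − √c)² = 9 · (1 − 0.374166)² = 9 · (0.625834)² = 3.525017.
λ_+ = σ² (1 + √c)² = 9 · (1 + 0.374166)² = 9 · (1.374166)² = 16.994983.

Rounded to 4 decimal places: λ_− ≈ 3.5250, λ_+ ≈ 16.9950.


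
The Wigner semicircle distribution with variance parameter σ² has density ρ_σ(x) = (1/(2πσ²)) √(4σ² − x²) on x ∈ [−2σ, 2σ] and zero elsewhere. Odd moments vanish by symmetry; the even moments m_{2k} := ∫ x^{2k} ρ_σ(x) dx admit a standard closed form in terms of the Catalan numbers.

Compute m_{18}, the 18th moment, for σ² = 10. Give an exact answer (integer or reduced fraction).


By the scaled semicircle moment identity, m_{2k} = σ^{2k} · C_k with k = 9.
C_9 = (1/(k+1)) · C(2k, k) = (1/10) · C(18, 9) = (1/10) · 48620 = 4862.
σ^{2k} = (σ²)^k = (10)^9 = 1000000000.

Therefore m_{18} = σ^{18} · C_9 = 1000000000 · 4862 = 4862000000000.


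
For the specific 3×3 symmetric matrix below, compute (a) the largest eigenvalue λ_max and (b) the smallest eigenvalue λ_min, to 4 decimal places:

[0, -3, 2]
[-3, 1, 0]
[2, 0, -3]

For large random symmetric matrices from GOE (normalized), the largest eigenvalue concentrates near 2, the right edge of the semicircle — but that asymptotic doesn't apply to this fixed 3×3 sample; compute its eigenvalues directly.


Since M is real symmetric, all three eigenvalues are real; they are the roots of det(λI − M) = λ³ − (tr M) λ² + s λ − det M, where s is the sum of the principal 2×2 minors.
tr M = 0 + 1 + (-3) = -2.
s = (0·1 − (-3)²) + (0·(-3) − 2²) + (1·(-3) − 0²) = -9 + (-4) + (-3) = -16.
det M (expand along row 1) = 0·(-3) − (-3)·9 + 2·(-2) = 23.
Characteristic polynomial: λ³ + 2λ² − 16λ − 23 = 0.
Substitute λ = y + (tr M)/3 = y − 0.666667 to remove the quadratic term: y³ + p·y + q = 0 with p = s − (tr M)²/3 = -17.333333 and q = −2(tr M)³/27 + (tr M)·s/3 − det M = -11.740741.
Three real roots ⇒ use the trigonometric (Viète) form: r = 2√(−p/3) = 4.807402, φ = arccos(3q/(p·r)) = arccos(0.422692) = 1.134382 rad.
y_k = r·cos(φ/3 − 2πk/3) for k = 0, 1, 2 gives y = 4.467795, -0.696875, -3.770920.
λ_k = y_k − 0.666667 gives λ = 3.8011, -1.3635, -4.4376 (check: the sum is -2.0000 = tr M).

Hence λ_max = 3.8011 and λ_min = -4.4376.


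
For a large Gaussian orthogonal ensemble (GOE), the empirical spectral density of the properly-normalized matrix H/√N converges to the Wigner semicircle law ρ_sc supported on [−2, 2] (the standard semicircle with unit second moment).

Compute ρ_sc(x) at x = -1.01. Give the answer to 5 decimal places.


ρ_sc(x) = (1/(2π)) √(4 − x²). With x = -1.01:
  4 − x² = 4 − (-1.01)² = 4 − 1.020100 = 2.979900.
  √(4 − x²) = 1.726239.
  1/(2π) = 0.159155.
  ρ_sc(-1.01) = 0.159155 · 1.726239 = 0.274739.

Rounded to 5 decimal places: ρ_sc(-1.01) ≈ 0.27474.


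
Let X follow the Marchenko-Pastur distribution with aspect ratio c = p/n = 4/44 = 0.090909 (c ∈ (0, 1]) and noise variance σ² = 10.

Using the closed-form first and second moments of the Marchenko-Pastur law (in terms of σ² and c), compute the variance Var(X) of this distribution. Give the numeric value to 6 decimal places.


Recall the MP moments m_1 = E[X] = σ² and m_2 = E[X²] = σ⁴ (1 + c).
m_1 = E[X] = σ² = 10, so m_1² = 100.
m_2 = E[X²] = σ⁴ (1 + c) = 100 · (1 + 0.090909) = 100 · 1.090909 = 109.090909.
(Note m_2 − m_1² simplifies to c · σ⁴ = 0.090909 · 100.)

Var(X) = m_2 − m_1² = 109.090909 − 100 = 9.090909.


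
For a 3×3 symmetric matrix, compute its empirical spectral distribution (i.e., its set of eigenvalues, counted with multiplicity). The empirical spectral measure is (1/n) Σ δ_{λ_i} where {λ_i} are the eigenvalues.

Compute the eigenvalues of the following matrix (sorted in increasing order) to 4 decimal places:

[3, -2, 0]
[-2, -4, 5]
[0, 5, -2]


Since M is real symmetric, all three eigenvalues are real; they are the roots of det(λI − M) = λ³ − (tr M) λ² + s λ − det M, where s is the sum of the principal 2×2 minors.
tr M = 3 + (-4) + (-2) = -3.
s = (3·(-4) − (-2)²) + (3·(-2) − 0²) + ((-4)·(-2) − 5²) = -16 + (-6) + (-17) = -39.
det M (expand along row 1) = 3·(-17) − (-2)·4 + 0·(-10) = -43.
Characteristic polynomial: λ³ + 3λ² − 39λ + 43 = 0.
Substitute λ = y + (tr M)/3 = y − 1.000000 to remove the quadratic term: y³ + p·y + q = 0 with p = s − (tr M)²/3 = -42.000000 and q = −2(tr M)³/27 + (tr M)·s/3 − det M = 84.000000.
Three real roots ⇒ use the trigonometric (Viète) form: r = 2√(−p/3) = 7.483315, φ = arccos(3q/(p·r)) = arccos(-0.801784) = 2.501070 rad.
y_k = r·cos(φ/3 − 2πk/3) for k = 0, 1, 2 gives y = 5.029896, 2.283501, -7.313397.
λ_k = y_k − 1.000000 gives λ = 4.0299, 1.2835, -8.3134 (check: the sum is -3.0000 = tr M).

Eigenvalues sorted in increasing order: [-8.3134, 1.2835, 4.0299].


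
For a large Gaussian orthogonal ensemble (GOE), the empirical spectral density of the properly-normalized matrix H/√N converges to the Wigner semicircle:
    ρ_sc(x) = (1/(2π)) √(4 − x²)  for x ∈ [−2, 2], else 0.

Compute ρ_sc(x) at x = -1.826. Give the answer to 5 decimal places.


ρ_sc(x) = (1/(2π)) √(4 − x²). With x = -1.826:
  4 − x² = 4 − (-1.826)² = 4 − 3.334276 = 0.665724.
  √(4 − x²) = 0.815919.
  1/(2π) = 0.159155.
  ρ_sc(-1.826) = 0.159155 · 0.815919 = 0.129858.

Rounded to 5 decimal places: ρ_sc(-1.826) ≈ 0.12986.


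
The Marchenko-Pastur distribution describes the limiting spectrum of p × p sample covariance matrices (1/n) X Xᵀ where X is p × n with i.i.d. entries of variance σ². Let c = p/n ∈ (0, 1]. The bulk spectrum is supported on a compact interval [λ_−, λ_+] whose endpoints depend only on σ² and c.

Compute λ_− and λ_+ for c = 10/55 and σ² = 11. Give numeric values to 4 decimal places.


c = 10/55 = 0.181818; √c = 0.426401.
λ_− = σ² (1 − √c)² = 11 · (1 − 0.426401)² = 11 · (0.573599)² = 3.619168.
λ_+ = σ² (1 + √c)² = 11 · (1 + 0.426401)² = 11 · (1.426401)² = 22.380832.

Rounded to 4 decimal places: λ_− ≈ 3.6192, λ_+ ≈ 22.3808.


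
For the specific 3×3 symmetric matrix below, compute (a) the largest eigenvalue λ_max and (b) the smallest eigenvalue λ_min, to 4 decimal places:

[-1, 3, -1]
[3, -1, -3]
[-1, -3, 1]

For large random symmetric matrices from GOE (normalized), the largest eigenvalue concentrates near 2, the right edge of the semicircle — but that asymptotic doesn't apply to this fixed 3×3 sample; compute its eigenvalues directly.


Since M is real symmetric, all three eigenvalues are real; they are the roots of det(λI − M) = λ³ − (tr M) λ² + s λ − det M, where s is the sum of the principal 2×2 minors.
tr M = -1 + (-1) + 1 = -1.
s = ((-1)·(-1) − 3²) + ((-1)·1 − (-1)²) + ((-1)·1 − (-3)²) = -8 + (-2) + (-10) = -20.
det M (expand along row 1) = (-1)·(-10) − 3·0 + (-1)·(-10) = 20.
Characteristic polynomial: λ³ + λ² − 20λ − 20 = 0.
Substitute λ = y + (tr M)/3 = y − 0.333333 to remove the quadratic term: y³ + p·y + q = 0 with p = s − (tr M)²/3 = -20.333333 and q = −2(tr M)³/27 + (tr M)·s/3 − det M = -13.259259.
Three real roots ⇒ use the trigonometric (Viète) form: r = 2√(−p/3) = 5.206833, φ = arccos(3q/(p·r)) = arccos(0.375715) = 1.185628 rad.
y_k = r·cos(φ/3 − 2πk/3) for k = 0, 1, 2 gives y = 4.805469, -0.666667, -4.138803.
λ_k = y_k − 0.333333 gives λ = 4.4721, -1.0000, -4.4721 (check: the sum is -1.0000 = tr M).

Hence λ_max = 4.4721 and λ_min = -4.4721.


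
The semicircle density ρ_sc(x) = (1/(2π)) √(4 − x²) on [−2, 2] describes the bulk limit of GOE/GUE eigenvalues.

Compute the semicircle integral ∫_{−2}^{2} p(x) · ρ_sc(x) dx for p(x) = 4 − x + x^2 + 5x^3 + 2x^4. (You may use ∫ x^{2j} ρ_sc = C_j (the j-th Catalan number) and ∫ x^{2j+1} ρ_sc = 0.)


Write p(x) = Σ a_i x^i, split into monomials and integrate each against ρ_sc separately.
Using ∫ x^{2j} ρ_sc = C_j = (1/(j+1)) C(2j, j) (Catalan numbers) and ∫ x^{2j+1} ρ_sc = 0 (odd monomials vanish by symmetry):
  i = 0 (even): a_0 · C_{0} = 4 · 1 = 4
  i = 1 (odd): ∫ x^1 ρ_sc = 0 (vanishes)
  i = 2 (even): a_2 · C_{1} = 1 · 1 = 1
  i = 3 (odd): ∫ x^3 ρ_sc = 0 (vanishes)
  i = 4 (even): a_4 · C_{2} = 2 · 2 = 4

Summing the contributions: ∫_{−2}^{2} p(x) ρ_sc(x) dx = 4 + 1 + 4 = 9.


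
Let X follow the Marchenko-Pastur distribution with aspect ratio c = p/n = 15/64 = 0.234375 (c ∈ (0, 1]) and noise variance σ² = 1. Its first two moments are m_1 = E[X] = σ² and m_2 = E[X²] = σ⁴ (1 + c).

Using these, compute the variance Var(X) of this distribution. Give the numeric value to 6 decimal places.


m_1 = E[X] = σ² = 1, so m_1² = 1.
m_2 = E[X²] = σ⁴ (1 + c) = 1 · (1 + 0.234375) = 1 · 1.234375 = 1.234375.
(Note m_2 − m_1² simplifies to c · σ⁴ = 0.234375 · 1.)

Var(X) = m_2 − m_1² = 1.234375 − 1 = 0.234375.


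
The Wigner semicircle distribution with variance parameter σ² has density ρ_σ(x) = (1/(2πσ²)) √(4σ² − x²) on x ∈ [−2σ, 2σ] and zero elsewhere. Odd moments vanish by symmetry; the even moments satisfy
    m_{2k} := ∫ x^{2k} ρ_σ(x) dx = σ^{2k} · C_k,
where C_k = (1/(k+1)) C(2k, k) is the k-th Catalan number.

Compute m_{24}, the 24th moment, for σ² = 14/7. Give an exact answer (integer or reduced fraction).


By the scaled semicircle moment identity, m_{2k} = σ^{2k} · C_k with k = 12.
C_12 = (1/(k+1)) · C(2k, k) = (1/13) · C(24, 12) = (1/13) · 2704156 = 208012.
σ^{2k} = (σ²)^k = (14/7)^12 = 4096.

Therefore m_{24} = σ^{24} · C_12 = 4096 · 208012 = 852017152.


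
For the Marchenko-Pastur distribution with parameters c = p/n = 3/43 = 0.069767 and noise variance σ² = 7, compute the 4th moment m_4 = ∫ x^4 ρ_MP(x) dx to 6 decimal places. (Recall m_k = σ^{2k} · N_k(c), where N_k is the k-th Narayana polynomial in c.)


E[X⁴] = σ⁸ (1 + 6c + 6c² + c³) (fourth MP moment). With σ² = 7 (so σ⁸ = 2401) and c = 3/43 = 0.069767: E[X⁴] = 2401 · (1 + 6·0.069767 + 6·(0.069767)² + (0.069767)³) = 2401 · 1.448149.

So E[X^4] = 3477.006276.


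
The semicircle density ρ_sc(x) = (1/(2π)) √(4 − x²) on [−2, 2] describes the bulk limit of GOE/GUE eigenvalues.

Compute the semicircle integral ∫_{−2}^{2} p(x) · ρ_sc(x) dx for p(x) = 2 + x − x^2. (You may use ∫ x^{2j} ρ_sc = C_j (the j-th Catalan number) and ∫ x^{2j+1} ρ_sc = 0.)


Write p(x) = Σ a_i x^i, split into monomials and integrate each against ρ_sc separately.
Using ∫ x^{2j} ρ_sc = C_j = (1/(j+1)) C(2j, j) (Catalan numbers) and ∫ x^{2j+1} ρ_sc = 0 (odd monomials vanish by symmetry):
  i = 0 (even): a_0 · C_{0} = 2 · 1 = 2
  i = 1 (odd): ∫ x^1 ρ_sc = 0 (vanishes)
  i = 2 (even): a_2 · C_{1} = -1 · 1 = -1

Summing the contributions: ∫_{−2}^{2} p(x) ρ_sc(x) dx = 2 + (-1) = 1.


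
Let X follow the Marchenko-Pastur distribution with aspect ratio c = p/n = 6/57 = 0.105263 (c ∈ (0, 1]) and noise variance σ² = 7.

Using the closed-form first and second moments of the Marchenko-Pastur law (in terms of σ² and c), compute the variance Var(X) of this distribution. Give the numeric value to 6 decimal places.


Recall the MP moments m_1 = E[X] = σ² and m_2 = E[X²] = σ⁴ (1 + c).
m_1 = E[X] = σ² = 7, so m_1² = 49.
m_2 = E[X²] = σ⁴ (1 + c) = 49 · (1 + 0.105263) = 49 · 1.105263 = 54.157895.
(Note m_2 − m_1² simplifies to c · σ⁴ = 0.105263 · 49.)

Var(X) = m_2 − m_1² = 54.157895 − 49 = 5.157895.


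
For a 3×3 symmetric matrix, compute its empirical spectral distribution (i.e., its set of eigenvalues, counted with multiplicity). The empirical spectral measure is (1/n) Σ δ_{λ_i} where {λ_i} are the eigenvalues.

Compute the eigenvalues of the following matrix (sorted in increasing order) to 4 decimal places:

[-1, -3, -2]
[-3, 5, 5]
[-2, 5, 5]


Since M is real symmetric, all three eigenvalues are real; they are the roots of det(λI − M) = λ³ − (tr M) λ² + s λ − det M, where s is the sum of the principal 2×2 minors.
tr M = -1 + 5 + 5 = 9.
s = ((-1)·5 − (-3)²) + ((-1)·5 − (-2)²) + (5·5 − 5²) = -14 + (-9) + 0 = -23.
det M (expand along row 1) = (-1)·0 − (-3)·(-5) + (-2)·(-5) = -5.
Characteristic polynomial: λ³ − 9λ² − 23λ + 5 = 0.
Substitute λ = y + (tr M)/3 = y + 3.000000 to remove the quadratic term: y³ + p·y + q = 0 with p = s − (tr M)²/3 = -50.000000 and q = −2(tr M)³/27 + (tr M)·s/3 − det M = -118.000000.
Three real roots ⇒ use the trigonometric (Viète) form: r = 2√(−p/3) = 8.164966, φ = arccos(3q/(p·r)) = arccos(0.867119) = 0.521407 rad.
y_k = r·cos(φ/3 − 2πk/3) for k = 0, 1, 2 gives y = 8.041955, -2.798188, -5.243767.
λ_k = y_k + 3.000000 gives λ = 11.0420, 0.2018, -2.2438 (check: the sum is 9.0000 = tr M).

Eigenvalues sorted in increasing order: [-2.2438, 0.2018, 11.0420].


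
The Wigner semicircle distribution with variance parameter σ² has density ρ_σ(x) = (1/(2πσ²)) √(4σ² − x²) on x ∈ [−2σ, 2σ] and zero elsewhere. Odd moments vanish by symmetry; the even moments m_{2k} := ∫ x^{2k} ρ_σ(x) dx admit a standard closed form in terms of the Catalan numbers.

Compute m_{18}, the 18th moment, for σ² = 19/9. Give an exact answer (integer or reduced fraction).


By the scaled semicircle moment identity, m_{2k} = σ^{2k} · C_k with k = 9.
C_9 = (1/(k+1)) · C(2k, k) = (1/10) · C(18, 9) = (1/10) · 48620 = 4862.
σ^{2k} = (σ²)^k = (19/9)^9 = 322687697779/387420489.

Therefore m_{18} = σ^{18} · C_9 = (322687697779/387420489) · 4862 = 1568907586601498/387420489.


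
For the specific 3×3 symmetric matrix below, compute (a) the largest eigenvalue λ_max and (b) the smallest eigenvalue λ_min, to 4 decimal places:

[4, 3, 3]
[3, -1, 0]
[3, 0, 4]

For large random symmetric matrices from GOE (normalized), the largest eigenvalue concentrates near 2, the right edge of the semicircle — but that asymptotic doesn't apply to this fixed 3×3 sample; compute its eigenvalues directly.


Since M is real symmetric, all three eigenvalues are real; they are the roots of det(λI − M) = λ³ − (tr M) λ² + s λ − det M, where s is the sum of the principal 2×2 minors.
tr M = 4 + (-1) + 4 = 7.
s = (4·(-1) − 3²) + (4·4 − 3²) + ((-1)·4 − 0²) = -13 + 7 + (-4) = -10.
det M (expand along row 1) = 4·(-4) − 3·12 + 3·3 = -43.
Characteristic polynomial: λ³ − 7λ² − 10λ + 43 = 0.
Substitute λ = y + (tr M)/3 = y + 2.333333 to remove the quadratic term: y³ + p·y + q = 0 with p = s − (tr M)²/3 = -26.333333 and q = −2(tr M)³/27 + (tr M)·s/3 − det M = -5.740741.
Three real roots ⇒ use the trigonometric (Viète) form: r = 2√(−p/3) = 5.925463, φ = arccos(3q/(p·r)) = arccos(0.110373) = 1.460198 rad.
y_k = r·cos(φ/3 − 2πk/3) for k = 0, 1, 2 gives y = 5.237314, -0.218398, -5.018915.
λ_k = y_k + 2.333333 gives λ = 7.5706, 2.1149, -2.6856 (check: the sum is 7.0000 = tr M).

Hence λ_max = 7.5706 and λ_min = -2.6856.


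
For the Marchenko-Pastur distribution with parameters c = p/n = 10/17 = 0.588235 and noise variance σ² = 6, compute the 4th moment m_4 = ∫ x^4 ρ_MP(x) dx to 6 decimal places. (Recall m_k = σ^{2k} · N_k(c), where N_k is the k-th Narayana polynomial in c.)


E[X⁴] = σ⁸ (1 + 6c + 6c² + c³) (fourth MP moment). With σ² = 6 (so σ⁸ = 1296) and c = 10/17 = 0.588235: E[X⁴] = 1296 · (1 + 6·0.588235 + 6·(0.588235)² + (0.588235)³) = 1296 · 6.809078.

So E[X^4] = 8824.565032.


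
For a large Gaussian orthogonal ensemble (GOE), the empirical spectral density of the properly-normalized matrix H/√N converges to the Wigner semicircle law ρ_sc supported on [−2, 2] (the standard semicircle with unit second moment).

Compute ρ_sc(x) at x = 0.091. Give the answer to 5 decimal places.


ρ_sc(x) = (1/(2π)) √(4 − x²). With x = 0.091:
  4 − x² = 4 − (0.091)² = 4 − 0.008281 = 3.991719.
  √(4 − x²) = 1.997929.
  1/(2π) = 0.159155.
  ρ_sc(0.091) = 0.159155 · 1.997929 = 0.317980.

Rounded to 5 decimal places: ρ_sc(0.091) ≈ 0.31798.


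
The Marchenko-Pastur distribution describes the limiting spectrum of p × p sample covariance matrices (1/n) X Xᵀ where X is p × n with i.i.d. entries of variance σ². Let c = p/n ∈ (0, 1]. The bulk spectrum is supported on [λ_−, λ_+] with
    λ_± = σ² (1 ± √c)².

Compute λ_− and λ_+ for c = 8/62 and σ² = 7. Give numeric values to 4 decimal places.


c = 8/62 = 0.129032; √c = 0.359211.
λ_− = σ² (1 − √c)² = 7 · (1 − 0.359211)² = 7 · (0.640789)² = 2.874277.
λ_+ = σ² (1 + √c)² = 7 · (1 + 0.359211)² = 7 · (1.359211)² = 12.932174.

Rounded to 4 decimal places: λ_− ≈ 2.8743, λ_+ ≈ 12.9322.


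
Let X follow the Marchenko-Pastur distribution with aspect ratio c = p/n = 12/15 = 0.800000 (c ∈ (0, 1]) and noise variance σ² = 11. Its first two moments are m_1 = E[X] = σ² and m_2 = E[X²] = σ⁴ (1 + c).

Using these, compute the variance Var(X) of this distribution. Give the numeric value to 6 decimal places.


m_1 = E[X] = σ² = 11, so m_1² = 121.
m_2 = E[X²] = σ⁴ (1 + c) = 121 · (1 + 0.800000) = 121 · 1.800000 = 217.800000.
(Note m_2 − m_1² simplifies to c · σ⁴ = 0.800000 · 121.)

Var(X) = m_2 − m_1² = 217.800000 − 121 = 96.800000.


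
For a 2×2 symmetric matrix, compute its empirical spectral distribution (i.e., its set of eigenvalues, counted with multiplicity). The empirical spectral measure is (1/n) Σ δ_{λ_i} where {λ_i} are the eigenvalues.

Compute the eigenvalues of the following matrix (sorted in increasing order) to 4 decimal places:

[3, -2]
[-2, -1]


Since M is real symmetric, both eigenvalues are real; they are the roots of det(λI − M) = λ² − (tr M) λ + det M.
tr M = 3 + (-1) = 2.
det M = 3·(-1) − (-2)² = -3 − 4 = -7.
Characteristic polynomial: λ² − 2λ − 7 = 0.
Discriminant Δ = (tr M)² − 4·det M = 4 − (-28) = 32; √Δ = 5.656854.
λ = (tr M ± √Δ)/2 = (2 ± 5.656854)/2, giving (tr M − √Δ)/2 = -1.8284 and (tr M + √Δ)/2 = 3.8284.

Eigenvalues sorted in increasing order: [-1.8284, 3.8284].


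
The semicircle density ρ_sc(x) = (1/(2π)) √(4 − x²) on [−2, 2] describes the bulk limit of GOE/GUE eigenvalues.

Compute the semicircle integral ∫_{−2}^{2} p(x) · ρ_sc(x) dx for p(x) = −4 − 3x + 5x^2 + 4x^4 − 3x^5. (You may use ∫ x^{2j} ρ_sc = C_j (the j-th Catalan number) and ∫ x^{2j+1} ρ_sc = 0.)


Write p(x) = Σ a_i x^i, split into monomials and integrate each against ρ_sc separately.
Using ∫ x^{2j} ρ_sc = C_j = (1/(j+1)) C(2j, j) (Catalan numbers) and ∫ x^{2j+1} ρ_sc = 0 (odd monomials vanish by symmetry):
  i = 0 (even): a_0 · C_{0} = -4 · 1 = -4
  i = 1 (odd): ∫ x^1 ρ_sc = 0 (vanishes)
  i = 2 (even): a_2 · C_{1} = 5 · 1 = 5
  i = 4 (even): a_4 · C_{2} = 4 · 2 = 8
  i = 5 (odd): ∫ x^5 ρ_sc = 0 (vanishes)

Summing the contributions: ∫_{−2}^{2} p(x) ρ_sc(x) dx = (-4) + 5 + 8 = 9.


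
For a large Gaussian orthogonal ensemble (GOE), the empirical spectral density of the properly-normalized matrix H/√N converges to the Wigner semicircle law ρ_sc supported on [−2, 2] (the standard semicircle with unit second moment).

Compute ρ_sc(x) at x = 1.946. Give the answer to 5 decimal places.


ρ_sc(x) = (1/(2π)) √(4 − x²). With x = 1.946:
  4 − x² = 4 − (1.946)² = 4 − 3.786916 = 0.213084.
  √(4 − x²) = 0.461610.
  1/(2π) = 0.159155.
  ρ_sc(1.946) = 0.159155 · 0.461610 = 0.073468.

Rounded to 5 decimal places: ρ_sc(1.946) ≈ 0.07347.


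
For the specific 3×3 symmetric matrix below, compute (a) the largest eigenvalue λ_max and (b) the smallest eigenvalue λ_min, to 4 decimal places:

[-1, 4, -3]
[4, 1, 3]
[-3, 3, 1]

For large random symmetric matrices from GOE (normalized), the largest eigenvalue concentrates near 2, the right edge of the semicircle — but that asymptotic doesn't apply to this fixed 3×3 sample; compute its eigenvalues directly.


Since M is real symmetric, all three eigenvalues are real; they are the roots of det(λI − M) = λ³ − (tr M) λ² + s λ − det M, where s is the sum of the principal 2×2 minors.
tr M = -1 + 1 + 1 = 1.
s = ((-1)·1 − 4²) + ((-1)·1 − (-3)²) + (1·1 − 3²) = -17 + (-10) + (-8) = -35.
det M (expand along row 1) = (-1)·(-8) − 4·13 + (-3)·15 = -89.
Characteristic polynomial: λ³ − λ² − 35λ + 89 = 0.
Substitute λ = y + (tr M)/3 = y + 0.333333 to remove the quadratic term: y³ + p·y + q = 0 with p = s − (tr M)²/3 = -35.333333 and q = −2(tr M)³/27 + (tr M)·s/3 − det M = 77.259259.
Three real roots ⇒ use the trigonometric (Viète) form: r = 2√(−p/3) = 6.863753, φ = arccos(3q/(p·r)) = arccos(-0.955709) = 2.842855 rad.
y_k = r·cos(φ/3 − 2πk/3) for k = 0, 1, 2 gives y = 4.005816, 2.823935, -6.829751.
λ_k = y_k + 0.333333 gives λ = 4.3391, 3.1573, -6.4964 (check: the sum is 1.0000 = tr M).

Hence λ_max = 4.3391 and λ_min = -6.4964.


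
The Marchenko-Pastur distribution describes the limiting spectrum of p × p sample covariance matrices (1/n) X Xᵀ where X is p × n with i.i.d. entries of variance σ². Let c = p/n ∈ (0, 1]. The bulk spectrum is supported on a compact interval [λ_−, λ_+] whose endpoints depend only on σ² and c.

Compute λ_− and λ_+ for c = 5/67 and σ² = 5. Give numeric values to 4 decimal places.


c = 5/67 = 0.074627; √c = 0.273179.
λ_− = σ² (1 − √c)² = 5 · (1 − 0.273179)² = 5 · (0.726821)² = 2.641343.
λ_+ = σ² (1 + √c)² = 5 · (1 + 0.273179)² = 5 · (1.273179)² = 8.104926.

Rounded to 4 decimal places: λ_− ≈ 2.6413, λ_+ ≈ 8.1049.


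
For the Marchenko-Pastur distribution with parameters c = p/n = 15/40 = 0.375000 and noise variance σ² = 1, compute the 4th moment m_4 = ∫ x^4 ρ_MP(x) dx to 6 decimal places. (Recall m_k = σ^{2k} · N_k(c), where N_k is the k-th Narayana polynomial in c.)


E[X⁴] = σ⁸ (1 + 6c + 6c² + c³) (fourth MP moment). With σ² = 1 (so σ⁸ = 1) and c = 15/40 = 0.375000: E[X⁴] = 1 · (1 + 6·0.375000 + 6·(0.375000)² + (0.375000)³) = 1 · 4.146484.

So E[X^4] = 4.146484.


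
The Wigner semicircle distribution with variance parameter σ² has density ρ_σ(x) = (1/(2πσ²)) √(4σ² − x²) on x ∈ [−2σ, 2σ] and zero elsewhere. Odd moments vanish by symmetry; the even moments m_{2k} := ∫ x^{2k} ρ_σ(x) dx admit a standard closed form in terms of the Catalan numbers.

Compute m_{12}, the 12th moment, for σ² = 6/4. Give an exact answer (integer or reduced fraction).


By the scaled semicircle moment identity, m_{2k} = σ^{2k} · C_k with k = 6.
C_6 = (1/(k+1)) · C(2k, k) = (1/7) · C(12, 6) = (1/7) · 924 = 132.
σ^{2k} = (σ²)^k = (6/4)^6 = 729/64.

Therefore m_{12} = σ^{12} · C_6 = (729/64) · 132 = 24057/16.


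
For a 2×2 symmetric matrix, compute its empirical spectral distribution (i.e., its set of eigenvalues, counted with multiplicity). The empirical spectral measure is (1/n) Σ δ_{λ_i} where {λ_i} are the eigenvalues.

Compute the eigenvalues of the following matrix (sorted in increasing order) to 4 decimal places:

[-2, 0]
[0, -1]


Since M is real symmetric, both eigenvalues are real; they are the roots of det(λI − M) = λ² − (tr M) λ + det M.
tr M = -2 + (-1) = -3.
det M = (-2)·(-1) − 0² = 2 − 0 = 2.
Characteristic polynomial: λ² + 3λ + 2 = 0.
Discriminant Δ = (tr M)² − 4·det M = 9 − 8 = 1; √Δ = 1.000000.
λ = (tr M ± √Δ)/2 = (-3 ± 1.000000)/2, giving (tr M − √Δ)/2 = -2.0000 and (tr M + √Δ)/2 = -1.0000.

Eigenvalues sorted in increasing order: [-2.0000, -1.0000].


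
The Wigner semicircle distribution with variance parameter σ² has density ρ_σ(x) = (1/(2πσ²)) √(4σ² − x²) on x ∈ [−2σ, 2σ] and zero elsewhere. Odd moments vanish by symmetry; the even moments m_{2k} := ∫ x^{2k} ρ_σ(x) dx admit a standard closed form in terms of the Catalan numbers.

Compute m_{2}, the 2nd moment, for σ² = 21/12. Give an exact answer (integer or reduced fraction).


By the scaled semicircle moment identity, m_{2k} = σ^{2k} · C_k with k = 1.
C_1 = (1/(k+1)) · C(2k, k) = (1/2) · C(2, 1) = (1/2) · 2 = 1.
σ^{2k} = (σ²)^k = (21/12)^1 = 7/4.

Therefore m_{2} = σ^{2} · C_1 = (7/4) · 1 = 7/4.


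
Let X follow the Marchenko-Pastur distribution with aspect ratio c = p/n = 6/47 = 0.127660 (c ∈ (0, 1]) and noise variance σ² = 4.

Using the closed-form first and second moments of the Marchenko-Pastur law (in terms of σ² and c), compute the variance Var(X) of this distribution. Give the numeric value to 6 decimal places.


Recall the MP moments m_1 = E[X] = σ² and m_2 = E[X²] = σ⁴ (1 + c).
m_1 = E[X] = σ² = 4, so m_1² = 16.
m_2 = E[X²] = σ⁴ (1 + c) = 16 · (1 + 0.127660) = 16 · 1.127660 = 18.042553.
(Note m_2 − m_1² simplifies to c · σ⁴ = 0.127660 · 16.)

Var(X) = m_2 − m_1² = 18.042553 − 16 = 2.042553.


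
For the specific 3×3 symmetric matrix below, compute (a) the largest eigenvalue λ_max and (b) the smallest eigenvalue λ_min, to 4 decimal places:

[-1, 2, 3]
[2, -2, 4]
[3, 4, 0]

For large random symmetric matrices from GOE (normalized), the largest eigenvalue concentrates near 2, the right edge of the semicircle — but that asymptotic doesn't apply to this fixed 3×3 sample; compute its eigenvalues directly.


Since M is real symmetric, all three eigenvalues are real; they are the roots of det(λI − M) = λ³ − (tr M) λ² + s λ − det M, where s is the sum of the principal 2×2 minors.
tr M = -1 + (-2) + 0 = -3.
s = ((-1)·(-2) − 2²) + ((-1)·0 − 3²) + ((-2)·0 − 4²) = -2 + (-9) + (-16) = -27.
det M (expand along row 1) = (-1)·(-16) − 2·(-12) + 3·14 = 82.
Characteristic polynomial: λ³ + 3λ² − 27λ − 82 = 0.
Substitute λ = y + (tr M)/3 = y − 1.000000 to remove the quadratic term: y³ + p·y + q = 0 with p = s − (tr M)²/3 = -30.000000 and q = −2(tr M)³/27 + (tr M)·s/3 − det M = -53.000000.
Three real roots ⇒ use the trigonometric (Viète) form: r = 2√(−p/3) = 6.324555, φ = arccos(3q/(p·r)) = arccos(0.838004) = 0.577182 rad.
y_k = r·cos(φ/3 − 2πk/3) for k = 0, 1, 2 gives y = 6.207863, -2.056635, -4.151228.
λ_k = y_k − 1.000000 gives λ = 5.2079, -3.0566, -5.1512 (check: the sum is -3.0000 = tr M).

Hence λ_max = 5.2079 and λ_min = -5.1512.


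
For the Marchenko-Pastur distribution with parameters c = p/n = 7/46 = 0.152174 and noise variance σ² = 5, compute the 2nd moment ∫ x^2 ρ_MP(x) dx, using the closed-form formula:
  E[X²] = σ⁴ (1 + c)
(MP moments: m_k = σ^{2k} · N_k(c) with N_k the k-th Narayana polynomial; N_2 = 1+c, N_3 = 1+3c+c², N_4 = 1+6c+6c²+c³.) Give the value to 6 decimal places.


E[X²] = σ⁴ (1 + c) (second MP moment). With σ² = 5 (so σ⁴ = 25) and c = 7/46 = 0.152174: E[X²] = 25 · (1 + 0.152174) = 25 · 1.152174.

So E[X^2] = 28.804348.


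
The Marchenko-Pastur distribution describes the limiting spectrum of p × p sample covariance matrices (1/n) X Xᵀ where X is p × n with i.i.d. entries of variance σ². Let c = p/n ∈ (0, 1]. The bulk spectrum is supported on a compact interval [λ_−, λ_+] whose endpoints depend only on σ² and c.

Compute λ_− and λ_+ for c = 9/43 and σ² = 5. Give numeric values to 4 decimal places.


c = 9/43 = 0.209302; √c = 0.457496.
λ_− = σ² (1 − √c)² = 5 · (1 − 0.457496)² = 5 · (0.542504)² = 1.471555.
λ_+ = σ² (1 + √c)² = 5 · (1 + 0.457496)² = 5 · (1.457496)² = 10.621469.

Rounded to 4 decimal places: λ_− ≈ 1.4716, λ_+ ≈ 10.6215.


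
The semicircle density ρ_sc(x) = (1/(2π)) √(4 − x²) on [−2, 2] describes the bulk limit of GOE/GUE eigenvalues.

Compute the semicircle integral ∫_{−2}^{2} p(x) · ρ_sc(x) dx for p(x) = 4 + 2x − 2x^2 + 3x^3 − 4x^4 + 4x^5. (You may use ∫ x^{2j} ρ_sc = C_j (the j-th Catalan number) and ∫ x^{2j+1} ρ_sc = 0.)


Write p(x) = Σ a_i x^i, split into monomials and integrate each against ρ_sc separately.
Using ∫ x^{2j} ρ_sc = C_j = (1/(j+1)) C(2j, j) (Catalan numbers) and ∫ x^{2j+1} ρ_sc = 0 (odd monomials vanish by symmetry):
  i = 0 (even): a_0 · C_{0} = 4 · 1 = 4
  i = 1 (odd): ∫ x^1 ρ_sc = 0 (vanishes)
  i = 2 (even): a_2 · C_{1} = -2 · 1 = -2
  i = 3 (odd): ∫ x^3 ρ_sc = 0 (vanishes)
  i = 4 (even): a_4 · C_{2} = -4 · 2 = -8
  i = 5 (odd): ∫ x^5 ρ_sc = 0 (vanishes)

Summing the contributions: ∫_{−2}^{2} p(x) ρ_sc(x) dx = 4 + (-2) + (-8) = -6.


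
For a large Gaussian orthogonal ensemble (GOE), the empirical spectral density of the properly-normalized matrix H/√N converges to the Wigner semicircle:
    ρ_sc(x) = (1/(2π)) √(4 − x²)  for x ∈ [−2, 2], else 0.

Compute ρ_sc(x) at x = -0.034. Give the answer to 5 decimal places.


ρ_sc(x) = (1/(2π)) √(4 − x²). With x = -0.034:
  4 − x² = 4 − (-0.034)² = 4 − 0.001156 = 3.998844.
  √(4 − x²) = 1.999711.
  1/(2π) = 0.159155.
  ρ_sc(-0.034) = 0.159155 · 1.999711 = 0.318264.

Rounded to 5 decimal places: ρ_sc(-0.034) ≈ 0.31826.


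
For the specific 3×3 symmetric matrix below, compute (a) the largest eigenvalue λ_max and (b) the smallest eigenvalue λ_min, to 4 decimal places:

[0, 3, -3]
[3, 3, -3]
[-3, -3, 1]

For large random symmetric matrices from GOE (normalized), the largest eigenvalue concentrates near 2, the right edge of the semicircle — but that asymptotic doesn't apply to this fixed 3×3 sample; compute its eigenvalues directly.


Since M is real symmetric, all three eigenvalues are real; they are the roots of det(λI − M) = λ³ − (tr M) λ² + s λ − det M, where s is the sum of the principal 2×2 minors.
tr M = 0 + 3 + 1 = 4.
s = (0·3 − 3²) + (0·1 − (-3)²) + (3·1 − (-3)²) = -9 + (-9) + (-6) = -24.
det M (expand along row 1) = 0·(-6) − 3·(-6) + (-3)·0 = 18.
Characteristic polynomial: λ³ − 4λ² − 24λ − 18 = 0.
Substitute λ = y + (tr M)/3 = y + 1.333333 to remove the quadratic term: y³ + p·y + q = 0 with p = s − (tr M)²/3 = -29.333333 and q = −2(tr M)³/27 + (tr M)·s/3 − det M = -54.740741.
Three real roots ⇒ use the trigonometric (Viète) form: r = 2√(−p/3) = 6.253888, φ = arccos(3q/(p·r)) = arccos(0.895201) = 0.461915 rad.
y_k = r·cos(φ/3 − 2πk/3) for k = 0, 1, 2 gives y = 6.179903, -2.259328, -3.920575.
λ_k = y_k + 1.333333 gives λ = 7.5132, -0.9260, -2.5872 (check: the sum is 4.0000 = tr M).

Hence λ_max = 7.5132 and λ_min = -2.5872.


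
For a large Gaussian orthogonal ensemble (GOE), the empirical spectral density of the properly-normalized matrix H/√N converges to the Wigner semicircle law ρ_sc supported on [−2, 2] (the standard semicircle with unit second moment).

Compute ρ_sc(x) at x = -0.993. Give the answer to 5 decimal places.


ρ_sc(x) = (1/(2π)) √(4 − x²). With x = -0.993:
  4 − x² = 4 − (-0.993)² = 4 − 0.986049 = 3.013951.
  √(4 − x²) = 1.736073.
  1/(2π) = 0.159155.
  ρ_sc(-0.993) = 0.159155 · 1.736073 = 0.276305.

Rounded to 5 decimal places: ρ_sc(-0.993) ≈ 0.27630.


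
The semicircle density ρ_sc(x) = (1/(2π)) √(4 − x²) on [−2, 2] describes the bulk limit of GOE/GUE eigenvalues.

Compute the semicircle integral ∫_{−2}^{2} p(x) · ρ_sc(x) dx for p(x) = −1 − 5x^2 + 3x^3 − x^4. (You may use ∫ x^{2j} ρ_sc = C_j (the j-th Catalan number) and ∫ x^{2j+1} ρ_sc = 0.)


Write p(x) = Σ a_i x^i, split into monomials and integrate each against ρ_sc separately.
Using ∫ x^{2j} ρ_sc = C_j = (1/(j+1)) C(2j, j) (Catalan numbers) and ∫ x^{2j+1} ρ_sc = 0 (odd monomials vanish by symmetry):
  i = 0 (even): a_0 · C_{0} = -1 · 1 = -1
  i = 2 (even): a_2 · C_{1} = -5 · 1 = -5
  i = 3 (odd): ∫ x^3 ρ_sc = 0 (vanishes)
  i = 4 (even): a_4 · C_{2} = -1 · 2 = -2

Summing the contributions: ∫_{−2}^{2} p(x) ρ_sc(x) dx = (-1) + (-5) + (-2) = -8.


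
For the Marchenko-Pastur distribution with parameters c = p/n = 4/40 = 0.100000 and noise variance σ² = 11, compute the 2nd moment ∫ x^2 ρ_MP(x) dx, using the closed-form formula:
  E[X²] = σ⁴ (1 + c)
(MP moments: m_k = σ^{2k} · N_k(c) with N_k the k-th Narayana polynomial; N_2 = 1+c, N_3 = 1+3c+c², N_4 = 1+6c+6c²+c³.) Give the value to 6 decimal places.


E[X²] = σ⁴ (1 + c) (second MP moment). With σ² = 11 (so σ⁴ = 121) and c = 4/40 = 0.100000: E[X²] = 121 · (1 + 0.100000) = 121 · 1.100000.

So E[X^2] = 133.100000.


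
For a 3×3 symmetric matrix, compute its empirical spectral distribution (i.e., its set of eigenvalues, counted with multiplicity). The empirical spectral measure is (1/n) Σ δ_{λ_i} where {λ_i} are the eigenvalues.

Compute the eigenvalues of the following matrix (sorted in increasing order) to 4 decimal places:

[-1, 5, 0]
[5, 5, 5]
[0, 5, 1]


Since M is real symmetric, all three eigenvalues are real; they are the roots of det(λI − M) = λ³ − (tr M) λ² + s λ − det M, where s is the sum of the principal 2×2 minors.
tr M = -1 + 5 + 1 = 5.
s = ((-1)·5 − 5²) + ((-1)·1 − 0²) + (5·1 − 5²) = -30 + (-1) + (-20) = -51.
det M (expand along row 1) = (-1)·(-20) − 5·5 + 0·25 = -5.
Characteristic polynomial: λ³ − 5λ² − 51λ + 5 = 0.
Substitute λ = y + (tr M)/3 = y + 1.666667 to remove the quadratic term: y³ + p·y + q = 0 with p = s − (tr M)²/3 = -59.333333 and q = −2(tr M)³/27 + (tr M)·s/3 − det M = -89.259259.
Three real roots ⇒ use the trigonometric (Viète) form: r = 2√(−p/3) = 8.894443, φ = arccos(3q/(p·r)) = arccos(0.507408) = 1.038623 rad.
y_k = r·cos(φ/3 − 2πk/3) for k = 0, 1, 2 gives y = 8.366703, -1.569534, -6.797169.
λ_k = y_k + 1.666667 gives λ = 10.0334, 0.0971, -5.1305 (check: the sum is 5.0000 = tr M).

Eigenvalues sorted in increasing order: [-5.1305, 0.0971, 10.0334].


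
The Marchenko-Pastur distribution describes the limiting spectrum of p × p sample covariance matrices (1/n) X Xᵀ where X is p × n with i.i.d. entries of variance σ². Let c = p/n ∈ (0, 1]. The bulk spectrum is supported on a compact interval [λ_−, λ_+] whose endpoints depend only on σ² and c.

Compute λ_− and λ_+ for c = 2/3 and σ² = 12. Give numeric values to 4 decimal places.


c = 2/3 = 0.666667; √c = 0.816497.
λ_− = σ² (1 − √c)² = 12 · (1 − 0.816497)² = 12 · (0.183503)² = 0.404082.
λ_+ = σ² (1 + √c)² = 12 · (1 + 0.816497)² = 12 · (1.816497)² = 39.595918.

Rounded to 4 decimal places: λ_− ≈ 0.4041, λ_+ ≈ 39.5959.


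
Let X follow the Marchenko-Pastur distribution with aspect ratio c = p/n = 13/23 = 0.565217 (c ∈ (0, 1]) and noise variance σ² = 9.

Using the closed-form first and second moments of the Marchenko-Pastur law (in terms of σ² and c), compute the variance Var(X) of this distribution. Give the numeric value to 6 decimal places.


Recall the MP moments m_1 = E[X] = σ² and m_2 = E[X²] = σ⁴ (1 + c).
m_1 = E[X] = σ² = 9, so m_1² = 81.
m_2 = E[X²] = σ⁴ (1 + c) = 81 · (1 + 0.565217) = 81 · 1.565217 = 126.782609.
(Note m_2 − m_1² simplifies to c · σ⁴ = 0.565217 · 81.)

Var(X) = m_2 − m_1² = 126.782609 − 81 = 45.782609.


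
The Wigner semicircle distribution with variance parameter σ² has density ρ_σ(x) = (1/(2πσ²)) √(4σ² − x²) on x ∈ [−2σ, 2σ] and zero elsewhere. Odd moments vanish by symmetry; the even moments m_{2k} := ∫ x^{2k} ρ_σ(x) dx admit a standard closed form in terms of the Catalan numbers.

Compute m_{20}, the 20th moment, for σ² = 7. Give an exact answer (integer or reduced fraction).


By the scaled semicircle moment identity, m_{2k} = σ^{2k} · C_k with k = 10.
C_10 = (1/(k+1)) · C(2k, k) = (1/11) · C(20, 10) = (1/11) · 184756 = 16796.
σ^{2k} = (σ²)^k = (7)^10 = 282475249.

Therefore m_{20} = σ^{20} · C_10 = 282475249 · 16796 = 4744454282204.


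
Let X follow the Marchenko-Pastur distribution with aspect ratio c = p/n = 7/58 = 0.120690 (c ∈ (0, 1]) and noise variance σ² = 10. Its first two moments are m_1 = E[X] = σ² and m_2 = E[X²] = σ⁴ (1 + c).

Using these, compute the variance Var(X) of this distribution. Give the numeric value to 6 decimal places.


m_1 = E[X] = σ² = 10, so m_1² = 100.
m_2 = E[X²] = σ⁴ (1 + c) = 100 · (1 + 0.120690) = 100 · 1.120690 = 112.068966.
(Note m_2 − m_1² simplifies to c · σ⁴ = 0.120690 · 100.)

Var(X) = m_2 − m_1² = 112.068966 − 100 = 12.068966.
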